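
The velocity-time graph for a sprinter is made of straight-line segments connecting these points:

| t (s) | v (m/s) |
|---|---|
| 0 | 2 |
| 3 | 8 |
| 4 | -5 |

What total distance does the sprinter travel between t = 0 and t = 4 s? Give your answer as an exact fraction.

Distance (not displacement) is the total path length: add the absolute areas under v-t.
0–3 s: |½(2 + 8)(3)| = 15 m
3–4 s: v = 0 at t = 47/13 s; triangle areas 32/13 + 25/26 = 89/26 m
Total distance = 479/26 m

479/26 m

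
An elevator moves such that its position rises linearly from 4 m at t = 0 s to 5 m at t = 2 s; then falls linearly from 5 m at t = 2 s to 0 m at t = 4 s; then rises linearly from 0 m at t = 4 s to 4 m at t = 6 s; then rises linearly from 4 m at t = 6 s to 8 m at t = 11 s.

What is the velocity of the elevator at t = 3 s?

-2.5 m/s

Velocity is the slope of the x-t graph on 2–4 s: (0 − 5)/(4 − 2) = -2.5 m/s.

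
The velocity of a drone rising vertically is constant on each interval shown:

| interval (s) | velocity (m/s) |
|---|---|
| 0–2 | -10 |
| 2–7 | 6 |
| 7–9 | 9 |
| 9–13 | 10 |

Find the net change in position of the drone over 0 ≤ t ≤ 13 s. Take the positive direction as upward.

Net displacement equals the area under the velocity-time graph (areas below the axis count negative).
0–2 s: -10 × 2 = -20 m
2–7 s: 6 × 5 = 30 m
7–9 s: 9 × 2 = 18 m
9–13 s: 10 × 4 = 40 m
Net displacement = 68 m

68 m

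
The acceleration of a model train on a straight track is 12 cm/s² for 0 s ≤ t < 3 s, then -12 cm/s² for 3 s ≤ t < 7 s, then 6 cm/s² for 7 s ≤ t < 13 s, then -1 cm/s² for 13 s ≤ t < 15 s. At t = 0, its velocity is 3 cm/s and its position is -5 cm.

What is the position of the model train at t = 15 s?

224 cm

On each constant-a segment, Δv = aΔt and Δx = v₀Δt + ½aΔt²; chain segment to segment.
0–3 s: v starts 3 cm/s; Δx = 3·3 + ½·12·3² = 63 cm; v ends 39 cm/s.
3–7 s: v starts 39 cm/s; Δx = 39·4 + ½·-12·4² = 60 cm; v ends -9 cm/s.
7–13 s: v starts -9 cm/s; Δx = -9·6 + ½·6·6² = 54 cm; v ends 27 cm/s.
13–15 s: v starts 27 cm/s; Δx = 27·2 + ½·-1·2² = 52 cm; v ends 25 cm/s.
x(15) = -5 + Σ Δx = 224 cm.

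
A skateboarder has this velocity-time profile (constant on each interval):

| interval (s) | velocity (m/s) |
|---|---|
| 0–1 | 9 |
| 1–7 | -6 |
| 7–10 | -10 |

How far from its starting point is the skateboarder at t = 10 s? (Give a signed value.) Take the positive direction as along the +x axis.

Displacement is the signed area under the v-t curve.
0–1 s: 9 × 1 = 9 m
1–7 s: -6 × 6 = -36 m
7–10 s: -10 × 3 = -30 m
Net displacement = -57 m

-57 m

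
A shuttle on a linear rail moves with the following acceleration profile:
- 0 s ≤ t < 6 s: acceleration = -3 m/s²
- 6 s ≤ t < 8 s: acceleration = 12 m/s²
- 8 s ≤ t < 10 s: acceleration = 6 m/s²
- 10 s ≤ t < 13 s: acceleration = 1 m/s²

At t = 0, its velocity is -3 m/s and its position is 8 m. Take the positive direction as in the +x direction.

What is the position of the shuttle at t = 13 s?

-14.5 m

On each constant-a segment, Δv = aΔt and Δx = v₀Δt + ½aΔt²; chain segment to segment.
0–6 s: v starts -3 m/s; Δx = -3·6 + ½·-3·6² = -72 m; v ends -21 m/s.
6–8 s: v starts -21 m/s; Δx = -21·2 + ½·12·2² = -18 m; v ends 3 m/s.
8–10 s: v starts 3 m/s; Δx = 3·2 + ½·6·2² = 18 m; v ends 15 m/s.
10–13 s: v starts 15 m/s; Δx = 15·3 + ½·1·3² = 49.5 m; v ends 18 m/s.
x(13) = 8 + Σ Δx = -14.5 m.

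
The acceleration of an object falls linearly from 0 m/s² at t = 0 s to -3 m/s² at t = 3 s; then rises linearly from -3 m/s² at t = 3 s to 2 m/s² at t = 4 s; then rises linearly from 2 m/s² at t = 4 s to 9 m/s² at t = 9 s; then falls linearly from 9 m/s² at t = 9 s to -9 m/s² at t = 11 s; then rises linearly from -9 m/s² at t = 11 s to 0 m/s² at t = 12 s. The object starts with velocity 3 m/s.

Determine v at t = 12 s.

Δv equals the area under the a-t graph; then v = v₀ + Δv.
0–3 s: ½(0 + -3)(3) = -4.5 m/s
3–4 s: ½(-3 + 2)(1) = -0.5 m/s
4–9 s: ½(2 + 9)(5) = 27.5 m/s
9–11 s: ½(9 + -9)(2) = 0 m/s
11–12 s: ½(-9 + 0)(1) = -4.5 m/s
Δv = 18 m/s, so v(12) = 3 + (18) = 21 m/s.

21 m/s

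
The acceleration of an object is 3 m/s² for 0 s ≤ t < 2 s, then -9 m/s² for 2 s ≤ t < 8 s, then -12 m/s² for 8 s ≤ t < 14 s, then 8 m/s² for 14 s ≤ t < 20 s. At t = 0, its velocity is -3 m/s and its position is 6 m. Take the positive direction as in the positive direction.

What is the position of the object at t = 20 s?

On each constant-a segment, Δv = aΔt and Δx = v₀Δt + ½aΔt²; chain segment to segment.
0–2 s: v starts -3 m/s; Δx = -3·2 + ½·3·2² = 0 m; v ends 3 m/s.
2–8 s: v starts 3 m/s; Δx = 3·6 + ½·-9·6² = -144 m; v ends -51 m/s.
8–14 s: v starts -51 m/s; Δx = -51·6 + ½·-12·6² = -522 m; v ends -123 m/s.
14–20 s: v starts -123 m/s; Δx = -123·6 + ½·8·6² = -594 m; v ends -75 m/s.
x(20) = 6 + Σ Δx = -1254 m.

-1254 m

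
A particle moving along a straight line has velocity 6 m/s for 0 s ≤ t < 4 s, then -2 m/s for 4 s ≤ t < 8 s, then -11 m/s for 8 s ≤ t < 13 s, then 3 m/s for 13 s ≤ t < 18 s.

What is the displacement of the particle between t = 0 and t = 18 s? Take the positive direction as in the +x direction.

Displacement is the signed area under the v-t curve.
0–4 s: 6 × 4 = 24 m
4–8 s: -2 × 4 = -8 m
8–13 s: -11 × 5 = -55 m
13–18 s: 3 × 5 = 15 m
Net displacement = -24 m

-24 m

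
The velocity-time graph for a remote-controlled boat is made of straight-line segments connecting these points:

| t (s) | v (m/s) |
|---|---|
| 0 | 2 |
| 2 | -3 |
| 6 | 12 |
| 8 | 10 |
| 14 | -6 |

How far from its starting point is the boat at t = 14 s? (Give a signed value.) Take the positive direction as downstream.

51 m

Displacement is the signed area under the v-t curve.
0–2 s: ½(2 + -3)(2) = -1 m
2–6 s: ½(-3 + 12)(4) = 18 m
6–8 s: ½(12 + 10)(2) = 22 m
8–14 s: ½(10 + -6)(6) = 12 m
Net displacement = 51 m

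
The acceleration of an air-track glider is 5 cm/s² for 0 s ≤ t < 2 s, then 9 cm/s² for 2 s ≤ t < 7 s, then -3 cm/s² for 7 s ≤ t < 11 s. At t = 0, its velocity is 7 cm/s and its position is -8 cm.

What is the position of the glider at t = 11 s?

On each constant-a segment, Δv = aΔt and Δx = v₀Δt + ½aΔt²; chain segment to segment.
0–2 s: v starts 7 cm/s; Δx = 7·2 + ½·5·2² = 24 cm; v ends 17 cm/s.
2–7 s: v starts 17 cm/s; Δx = 17·5 + ½·9·5² = 197.5 cm; v ends 62 cm/s.
7–11 s: v starts 62 cm/s; Δx = 62·4 + ½·-3·4² = 224 cm; v ends 50 cm/s.
x(11) = -8 + Σ Δx = 437.5 cm.

437.5 cm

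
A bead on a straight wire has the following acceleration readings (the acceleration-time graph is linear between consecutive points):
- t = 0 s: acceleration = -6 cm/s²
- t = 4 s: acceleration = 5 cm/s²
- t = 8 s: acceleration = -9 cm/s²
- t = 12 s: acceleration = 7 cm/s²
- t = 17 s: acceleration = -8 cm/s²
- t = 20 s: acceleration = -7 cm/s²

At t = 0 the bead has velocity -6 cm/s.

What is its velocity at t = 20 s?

-45 cm/s

Δv equals the area under the a-t graph; then v = v₀ + Δv.
0–4 s: ½(-6 + 5)(4) = -2 cm/s
4–8 s: ½(5 + -9)(4) = -8 cm/s
8–12 s: ½(-9 + 7)(4) = -4 cm/s
12–17 s: ½(7 + -8)(5) = -2.5 cm/s
17–20 s: ½(-8 + -7)(3) = -22.5 cm/s
Δv = -39 cm/s, so v(20) = -6 + (-39) = -45 cm/s.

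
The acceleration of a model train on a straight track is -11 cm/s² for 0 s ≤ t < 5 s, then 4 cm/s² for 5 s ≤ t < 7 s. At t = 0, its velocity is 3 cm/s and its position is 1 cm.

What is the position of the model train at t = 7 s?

On each constant-a segment, Δv = aΔt and Δx = v₀Δt + ½aΔt²; chain segment to segment.
0–5 s: v starts 3 cm/s; Δx = 3·5 + ½·-11·5² = -122.5 cm; v ends -52 cm/s.
5–7 s: v starts -52 cm/s; Δx = -52·2 + ½·4·2² = -96 cm; v ends -44 cm/s.
x(7) = 1 + Σ Δx = -217.5 cm.

-217.5 cm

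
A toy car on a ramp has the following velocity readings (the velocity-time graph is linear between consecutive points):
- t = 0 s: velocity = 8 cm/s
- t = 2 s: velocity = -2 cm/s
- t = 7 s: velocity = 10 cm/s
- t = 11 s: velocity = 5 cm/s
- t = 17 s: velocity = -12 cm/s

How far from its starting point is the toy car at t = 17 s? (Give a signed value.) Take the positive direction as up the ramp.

35 cm

Net displacement equals the area under the velocity-time graph (areas below the axis count negative).
0–2 s: ½(8 + -2)(2) = 6 cm
2–7 s: ½(-2 + 10)(5) = 20 cm
7–11 s: ½(10 + 5)(4) = 30 cm
11–17 s: ½(5 + -12)(6) = -21 cm
Net displacement = 35 cm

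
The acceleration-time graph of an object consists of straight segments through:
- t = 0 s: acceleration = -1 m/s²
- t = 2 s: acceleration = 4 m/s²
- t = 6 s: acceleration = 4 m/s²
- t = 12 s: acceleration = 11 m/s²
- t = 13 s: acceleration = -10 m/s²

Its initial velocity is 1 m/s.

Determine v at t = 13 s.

65.5 m/s

Δv equals the area under the a-t graph; then v = v₀ + Δv.
0–2 s: ½(-1 + 4)(2) = 3 m/s
2–6 s: 4 × 4 = 16 m/s
6–12 s: ½(4 + 11)(6) = 45 m/s
12–13 s: ½(11 + -10)(1) = 0.5 m/s
Δv = 64.5 m/s, so v(13) = 1 + (64.5) = 65.5 m/s.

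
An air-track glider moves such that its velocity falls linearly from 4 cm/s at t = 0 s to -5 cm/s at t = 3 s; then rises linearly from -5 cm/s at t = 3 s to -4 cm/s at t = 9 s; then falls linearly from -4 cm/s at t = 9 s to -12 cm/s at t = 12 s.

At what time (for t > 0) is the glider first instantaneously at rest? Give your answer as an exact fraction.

v changes sign on 0–3 s (from 4 to -5); the graph is linear there, so v = 0 at t = 0 + (-4)·(3 − 0)/(-5 − 4) = 4/3 s.

t = 4/3 s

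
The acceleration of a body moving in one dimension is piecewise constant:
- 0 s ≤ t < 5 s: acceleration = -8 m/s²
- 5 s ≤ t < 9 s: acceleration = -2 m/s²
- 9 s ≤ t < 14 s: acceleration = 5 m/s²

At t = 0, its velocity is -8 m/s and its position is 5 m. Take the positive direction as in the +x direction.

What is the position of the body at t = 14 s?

-560.5 m

On each constant-a segment, Δv = aΔt and Δx = v₀Δt + ½aΔt²; chain segment to segment.
0–5 s: v starts -8 m/s; Δx = -8·5 + ½·-8·5² = -140 m; v ends -48 m/s.
5–9 s: v starts -48 m/s; Δx = -48·4 + ½·-2·4² = -208 m; v ends -56 m/s.
9–14 s: v starts -56 m/s; Δx = -56·5 + ½·5·5² = -217.5 m; v ends -31 m/s.
x(14) = 5 + Σ Δx = -560.5 m.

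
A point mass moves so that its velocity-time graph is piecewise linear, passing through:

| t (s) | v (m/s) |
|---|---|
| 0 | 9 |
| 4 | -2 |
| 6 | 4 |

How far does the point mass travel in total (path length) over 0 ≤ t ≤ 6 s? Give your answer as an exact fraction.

620/33 m

Total distance travelled is ∫|v| dt — sum the magnitudes of each area piece.
0–4 s: v = 0 at t = 36/11 s; triangle areas 162/11 + 8/11 = 170/11 m
4–6 s: v = 0 at t = 14/3 s; triangle areas 2/3 + 8/3 = 10/3 m
Total distance = 620/33 m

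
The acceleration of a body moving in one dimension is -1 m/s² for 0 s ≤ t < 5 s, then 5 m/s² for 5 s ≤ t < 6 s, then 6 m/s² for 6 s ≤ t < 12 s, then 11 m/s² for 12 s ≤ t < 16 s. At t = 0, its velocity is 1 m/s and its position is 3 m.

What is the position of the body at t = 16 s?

344 m

On each constant-a segment, Δv = aΔt and Δx = v₀Δt + ½aΔt²; chain segment to segment.
0–5 s: v starts 1 m/s; Δx = 1·5 + ½·-1·5² = -7.5 m; v ends -4 m/s.
5–6 s: v starts -4 m/s; Δx = -4·1 + ½·5·1² = -1.5 m; v ends 1 m/s.
6–12 s: v starts 1 m/s; Δx = 1·6 + ½·6·6² = 114 m; v ends 37 m/s.
12–16 s: v starts 37 m/s; Δx = 37·4 + ½·11·4² = 236 m; v ends 81 m/s.
x(16) = 3 + Σ Δx = 344 m.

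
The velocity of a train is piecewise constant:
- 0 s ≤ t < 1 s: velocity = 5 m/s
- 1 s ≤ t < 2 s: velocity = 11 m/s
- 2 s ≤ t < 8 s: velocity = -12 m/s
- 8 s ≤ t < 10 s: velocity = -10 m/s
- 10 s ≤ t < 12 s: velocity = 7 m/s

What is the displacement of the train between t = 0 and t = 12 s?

Displacement is the signed area under the v-t curve.
0–1 s: 5 × 1 = 5 m
1–2 s: 11 × 1 = 11 m
2–8 s: -12 × 6 = -72 m
8–10 s: -10 × 2 = -20 m
10–12 s: 7 × 2 = 14 m
Net displacement = -62 m

-62 m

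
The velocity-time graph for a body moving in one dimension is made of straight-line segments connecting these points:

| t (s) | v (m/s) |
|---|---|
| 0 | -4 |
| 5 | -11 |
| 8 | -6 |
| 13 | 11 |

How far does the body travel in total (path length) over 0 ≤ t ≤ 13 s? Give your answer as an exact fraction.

Total distance travelled is ∫|v| dt — sum the magnitudes of each area piece.
0–5 s: |½(-4 + -11)(5)| = 37.5 m
5–8 s: |½(-11 + -6)(3)| = 25.5 m
8–13 s: v = 0 at t = 166/17 s; triangle areas 90/17 + 605/34 = 785/34 m
Total distance = 2927/34 m

2927/34 m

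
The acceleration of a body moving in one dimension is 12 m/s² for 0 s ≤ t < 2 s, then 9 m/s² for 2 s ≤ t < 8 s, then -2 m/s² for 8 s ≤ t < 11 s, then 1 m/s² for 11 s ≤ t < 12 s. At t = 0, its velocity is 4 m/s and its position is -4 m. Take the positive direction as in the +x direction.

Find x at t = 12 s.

On each constant-a segment, Δv = aΔt and Δx = v₀Δt + ½aΔt²; chain segment to segment.
0–2 s: v starts 4 m/s; Δx = 4·2 + ½·12·2² = 32 m; v ends 28 m/s.
2–8 s: v starts 28 m/s; Δx = 28·6 + ½·9·6² = 330 m; v ends 82 m/s.
8–11 s: v starts 82 m/s; Δx = 82·3 + ½·-2·3² = 237 m; v ends 76 m/s.
11–12 s: v starts 76 m/s; Δx = 76·1 + ½·1·1² = 76.5 m; v ends 77 m/s.
x(12) = -4 + Σ Δx = 671.5 m.

671.5 m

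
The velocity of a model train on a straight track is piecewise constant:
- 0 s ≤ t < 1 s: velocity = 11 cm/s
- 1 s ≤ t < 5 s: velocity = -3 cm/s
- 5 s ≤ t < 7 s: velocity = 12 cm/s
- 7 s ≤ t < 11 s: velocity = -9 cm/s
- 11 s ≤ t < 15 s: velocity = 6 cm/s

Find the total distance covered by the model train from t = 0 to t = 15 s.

107 cm

Total distance travelled is ∫|v| dt — sum the magnitudes of each area piece.
0–1 s: |11| × 1 = 11 cm
1–5 s: |-3| × 4 = 12 cm
5–7 s: |12| × 2 = 24 cm
7–11 s: |-9| × 4 = 36 cm
11–15 s: |6| × 4 = 24 cm
Total distance = 107 cm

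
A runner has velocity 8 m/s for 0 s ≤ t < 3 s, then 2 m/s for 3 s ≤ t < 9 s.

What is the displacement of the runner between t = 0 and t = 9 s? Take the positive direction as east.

36 m

Displacement is the signed area under the v-t curve.
0–3 s: 8 × 3 = 24 m
3–9 s: 2 × 6 = 12 m
Net displacement = 36 m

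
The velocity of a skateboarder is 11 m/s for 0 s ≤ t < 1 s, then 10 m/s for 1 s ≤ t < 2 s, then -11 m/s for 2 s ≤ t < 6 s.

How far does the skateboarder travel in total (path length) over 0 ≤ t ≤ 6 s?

Total distance travelled is ∫|v| dt — sum the magnitudes of each area piece.
0–1 s: |11| × 1 = 11 m
1–2 s: |10| × 1 = 10 m
2–6 s: |-11| × 4 = 44 m
Total distance = 65 m

65 m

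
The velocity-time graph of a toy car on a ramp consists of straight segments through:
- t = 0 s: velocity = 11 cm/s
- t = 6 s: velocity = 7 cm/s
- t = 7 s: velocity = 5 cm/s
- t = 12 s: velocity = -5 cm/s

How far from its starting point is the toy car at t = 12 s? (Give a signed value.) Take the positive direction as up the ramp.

60 cm

Displacement is the signed area under the v-t curve.
0–6 s: ½(11 + 7)(6) = 54 cm
6–7 s: ½(7 + 5)(1) = 6 cm
7–12 s: ½(5 + -5)(5) = 0 cm
Net displacement = 60 cm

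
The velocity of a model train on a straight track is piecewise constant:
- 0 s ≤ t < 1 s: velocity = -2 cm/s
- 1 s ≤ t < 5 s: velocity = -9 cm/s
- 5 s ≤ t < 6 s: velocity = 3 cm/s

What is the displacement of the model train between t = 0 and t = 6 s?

-35 cm

Displacement is the signed area under the v-t curve.
0–1 s: -2 × 1 = -2 cm
1–5 s: -9 × 4 = -36 cm
5–6 s: 3 × 1 = 3 cm
Net displacement = -35 cm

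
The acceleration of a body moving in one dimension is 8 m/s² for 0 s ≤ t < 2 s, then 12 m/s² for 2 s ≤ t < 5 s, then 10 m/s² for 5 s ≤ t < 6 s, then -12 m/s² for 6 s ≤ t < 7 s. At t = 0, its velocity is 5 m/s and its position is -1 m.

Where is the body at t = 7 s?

265 m

On each constant-a segment, Δv = aΔt and Δx = v₀Δt + ½aΔt²; chain segment to segment.
0–2 s: v starts 5 m/s; Δx = 5·2 + ½·8·2² = 26 m; v ends 21 m/s.
2–5 s: v starts 21 m/s; Δx = 21·3 + ½·12·3² = 117 m; v ends 57 m/s.
5–6 s: v starts 57 m/s; Δx = 57·1 + ½·10·1² = 62 m; v ends 67 m/s.
6–7 s: v starts 67 m/s; Δx = 67·1 + ½·-12·1² = 61 m; v ends 55 m/s.
x(7) = -1 + Σ Δx = 265 m.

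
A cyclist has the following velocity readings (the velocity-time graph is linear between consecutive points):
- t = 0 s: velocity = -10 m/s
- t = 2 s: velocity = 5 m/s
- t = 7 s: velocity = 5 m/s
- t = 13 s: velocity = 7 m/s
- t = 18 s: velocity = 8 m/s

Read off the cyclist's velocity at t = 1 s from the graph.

-2.5 m/s

On 0–2 s the graph is linear from -10 to 5 m/s: v(1) = -10 + (5 − -10)·(1 − 0)/(2 − 0) = -2.5 m/s.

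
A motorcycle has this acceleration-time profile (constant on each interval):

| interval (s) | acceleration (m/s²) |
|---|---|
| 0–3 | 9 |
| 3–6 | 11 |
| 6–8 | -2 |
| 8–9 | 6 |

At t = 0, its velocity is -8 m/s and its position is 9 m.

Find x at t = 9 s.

283 m

On each constant-a segment, Δv = aΔt and Δx = v₀Δt + ½aΔt²; chain segment to segment.
0–3 s: v starts -8 m/s; Δx = -8·3 + ½·9·3² = 16.5 m; v ends 19 m/s.
3–6 s: v starts 19 m/s; Δx = 19·3 + ½·11·3² = 106.5 m; v ends 52 m/s.
6–8 s: v starts 52 m/s; Δx = 52·2 + ½·-2·2² = 100 m; v ends 48 m/s.
8–9 s: v starts 48 m/s; Δx = 48·1 + ½·6·1² = 51 m; v ends 54 m/s.
x(9) = 9 + Σ Δx = 283 m.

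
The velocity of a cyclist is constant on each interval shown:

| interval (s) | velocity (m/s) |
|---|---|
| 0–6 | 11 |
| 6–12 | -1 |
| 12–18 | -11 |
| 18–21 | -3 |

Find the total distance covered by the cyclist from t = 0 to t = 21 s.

147 m

Distance (not displacement) is the total path length: add the absolute areas under v-t.
0–6 s: |11| × 6 = 66 m
6–12 s: |-1| × 6 = 6 m
12–18 s: |-11| × 6 = 66 m
18–21 s: |-3| × 3 = 9 m
Total distance = 147 m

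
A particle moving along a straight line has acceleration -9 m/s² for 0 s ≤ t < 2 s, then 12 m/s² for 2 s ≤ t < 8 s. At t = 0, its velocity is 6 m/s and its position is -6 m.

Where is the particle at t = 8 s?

On each constant-a segment, Δv = aΔt and Δx = v₀Δt + ½aΔt²; chain segment to segment.
0–2 s: v starts 6 m/s; Δx = 6·2 + ½·-9·2² = -6 m; v ends -12 m/s.
2–8 s: v starts -12 m/s; Δx = -12·6 + ½·12·6² = 144 m; v ends 60 m/s.
x(8) = -6 + Σ Δx = 132 m.

132 m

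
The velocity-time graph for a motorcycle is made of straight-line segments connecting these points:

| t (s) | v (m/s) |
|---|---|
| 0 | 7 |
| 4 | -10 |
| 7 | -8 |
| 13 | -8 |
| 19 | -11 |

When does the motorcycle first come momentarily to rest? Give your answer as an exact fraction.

v changes sign on 0–4 s (from 7 to -10); the graph is linear there, so v = 0 at t = 0 + (-7)·(4 − 0)/(-10 − 7) = 28/17 s.

t = 28/17 s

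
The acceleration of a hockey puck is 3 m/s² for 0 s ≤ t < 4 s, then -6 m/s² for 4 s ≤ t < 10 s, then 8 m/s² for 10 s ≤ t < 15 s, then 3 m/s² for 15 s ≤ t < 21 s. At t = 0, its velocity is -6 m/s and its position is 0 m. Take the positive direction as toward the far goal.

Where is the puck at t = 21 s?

-8 m

On each constant-a segment, Δv = aΔt and Δx = v₀Δt + ½aΔt²; chain segment to segment.
0–4 s: v starts -6 m/s; Δx = -6·4 + ½·3·4² = 0 m; v ends 6 m/s.
4–10 s: v starts 6 m/s; Δx = 6·6 + ½·-6·6² = -72 m; v ends -30 m/s.
10–15 s: v starts -30 m/s; Δx = -30·5 + ½·8·5² = -50 m; v ends 10 m/s.
15–21 s: v starts 10 m/s; Δx = 10·6 + ½·3·6² = 114 m; v ends 28 m/s.
x(21) = 0 + Σ Δx = -8 m.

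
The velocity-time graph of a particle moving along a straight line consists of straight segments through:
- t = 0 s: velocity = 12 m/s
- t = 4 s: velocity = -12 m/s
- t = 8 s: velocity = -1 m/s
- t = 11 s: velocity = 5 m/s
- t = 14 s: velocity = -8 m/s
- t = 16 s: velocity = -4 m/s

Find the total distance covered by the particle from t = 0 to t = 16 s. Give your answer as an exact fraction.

1024/13 m

Distance (not displacement) is the total path length: add the absolute areas under v-t.
0–4 s: v = 0 at t = 2 s; triangle areas 12 + 12 = 24 m
4–8 s: |½(-12 + -1)(4)| = 26 m
8–11 s: v = 0 at t = 8.5 s; triangle areas 0.25 + 6.25 = 6.5 m
11–14 s: v = 0 at t = 158/13 s; triangle areas 75/26 + 96/13 = 267/26 m
14–16 s: |½(-8 + -4)(2)| = 12 m
Total distance = 1024/13 m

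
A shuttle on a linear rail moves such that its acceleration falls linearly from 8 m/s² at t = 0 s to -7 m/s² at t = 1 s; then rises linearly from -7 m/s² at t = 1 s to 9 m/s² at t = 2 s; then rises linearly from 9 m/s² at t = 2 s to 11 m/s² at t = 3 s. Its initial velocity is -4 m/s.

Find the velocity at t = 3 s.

Δv equals the area under the a-t graph; then v = v₀ + Δv.
0–1 s: ½(8 + -7)(1) = 0.5 m/s
1–2 s: ½(-7 + 9)(1) = 1 m/s
2–3 s: ½(9 + 11)(1) = 10 m/s
Δv = 11.5 m/s, so v(3) = -4 + (11.5) = 7.5 m/s.

7.5 m/s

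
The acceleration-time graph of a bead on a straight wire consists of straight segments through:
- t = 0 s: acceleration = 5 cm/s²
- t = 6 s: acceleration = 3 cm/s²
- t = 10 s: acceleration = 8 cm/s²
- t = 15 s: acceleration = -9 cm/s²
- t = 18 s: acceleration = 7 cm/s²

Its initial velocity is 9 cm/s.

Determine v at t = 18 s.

49.5 cm/s

Δv equals the area under the a-t graph; then v = v₀ + Δv.
0–6 s: ½(5 + 3)(6) = 24 cm/s
6–10 s: ½(3 + 8)(4) = 22 cm/s
10–15 s: ½(8 + -9)(5) = -2.5 cm/s
15–18 s: ½(-9 + 7)(3) = -3 cm/s
Δv = 40.5 cm/s, so v(18) = 9 + (40.5) = 49.5 cm/s.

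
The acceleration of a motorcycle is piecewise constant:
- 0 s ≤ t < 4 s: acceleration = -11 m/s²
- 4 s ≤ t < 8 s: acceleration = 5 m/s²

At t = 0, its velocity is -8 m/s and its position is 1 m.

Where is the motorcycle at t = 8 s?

On each constant-a segment, Δv = aΔt and Δx = v₀Δt + ½aΔt²; chain segment to segment.
0–4 s: v starts -8 m/s; Δx = -8·4 + ½·-11·4² = -120 m; v ends -52 m/s.
4–8 s: v starts -52 m/s; Δx = -52·4 + ½·5·4² = -168 m; v ends -32 m/s.
x(8) = 1 + Σ Δx = -287 m.

-287 m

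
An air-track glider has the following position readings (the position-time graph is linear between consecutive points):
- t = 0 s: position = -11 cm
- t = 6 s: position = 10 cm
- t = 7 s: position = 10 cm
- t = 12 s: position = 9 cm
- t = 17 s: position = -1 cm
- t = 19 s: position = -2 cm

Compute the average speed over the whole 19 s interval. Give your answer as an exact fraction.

33/19 cm/s

Average speed = (total path length)/(elapsed time); on a piecewise-linear x-t graph the path length is Σ|Δx|.
0–6 s: |Δx| = |10 − -11| = 21 cm
6–7 s: |Δx| = |10 − 10| = 0 cm
7–12 s: |Δx| = |9 − 10| = 1 cm
12–17 s: |Δx| = |-1 − 9| = 10 cm
17–19 s: |Δx| = |-2 − -1| = 1 cm
Total path = 33 cm; average speed = 33/19 = 33/19 cm/s.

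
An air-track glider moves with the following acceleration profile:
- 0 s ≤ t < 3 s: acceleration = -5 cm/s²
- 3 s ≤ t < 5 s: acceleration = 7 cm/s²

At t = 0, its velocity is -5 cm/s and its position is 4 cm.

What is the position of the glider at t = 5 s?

On each constant-a segment, Δv = aΔt and Δx = v₀Δt + ½aΔt²; chain segment to segment.
0–3 s: v starts -5 cm/s; Δx = -5·3 + ½·-5·3² = -37.5 cm; v ends -20 cm/s.
3–5 s: v starts -20 cm/s; Δx = -20·2 + ½·7·2² = -26 cm; v ends -6 cm/s.
x(5) = 4 + Σ Δx = -59.5 cm.

-59.5 cm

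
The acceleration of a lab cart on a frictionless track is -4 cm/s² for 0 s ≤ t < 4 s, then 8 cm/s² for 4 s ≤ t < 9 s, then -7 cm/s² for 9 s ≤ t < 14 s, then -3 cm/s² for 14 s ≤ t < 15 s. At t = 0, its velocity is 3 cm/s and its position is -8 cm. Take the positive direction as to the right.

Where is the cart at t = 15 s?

On each constant-a segment, Δv = aΔt and Δx = v₀Δt + ½aΔt²; chain segment to segment.
0–4 s: v starts 3 cm/s; Δx = 3·4 + ½·-4·4² = -20 cm; v ends -13 cm/s.
4–9 s: v starts -13 cm/s; Δx = -13·5 + ½·8·5² = 35 cm; v ends 27 cm/s.
9–14 s: v starts 27 cm/s; Δx = 27·5 + ½·-7·5² = 47.5 cm; v ends -8 cm/s.
14–15 s: v starts -8 cm/s; Δx = -8·1 + ½·-3·1² = -9.5 cm; v ends -11 cm/s.
x(15) = -8 + Σ Δx = 45 cm.

45 cm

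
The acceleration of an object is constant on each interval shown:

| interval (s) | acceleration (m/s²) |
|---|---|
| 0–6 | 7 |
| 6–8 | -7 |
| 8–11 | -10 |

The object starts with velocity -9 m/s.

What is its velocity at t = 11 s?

Δv equals the area under the a-t graph; then v = v₀ + Δv.
0–6 s: 7 × 6 = 42 m/s
6–8 s: -7 × 2 = -14 m/s
8–11 s: -10 × 3 = -30 m/s
Δv = -2 m/s, so v(11) = -9 + (-2) = -11 m/s.

-11 m/s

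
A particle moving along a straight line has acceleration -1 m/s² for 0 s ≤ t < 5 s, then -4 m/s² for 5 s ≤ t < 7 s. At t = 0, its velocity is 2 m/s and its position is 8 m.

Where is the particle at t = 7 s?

-8.5 m

On each constant-a segment, Δv = aΔt and Δx = v₀Δt + ½aΔt²; chain segment to segment.
0–5 s: v starts 2 m/s; Δx = 2·5 + ½·-1·5² = -2.5 m; v ends -3 m/s.
5–7 s: v starts -3 m/s; Δx = -3·2 + ½·-4·2² = -14 m; v ends -11 m/s.
x(7) = 8 + Σ Δx = -8.5 m.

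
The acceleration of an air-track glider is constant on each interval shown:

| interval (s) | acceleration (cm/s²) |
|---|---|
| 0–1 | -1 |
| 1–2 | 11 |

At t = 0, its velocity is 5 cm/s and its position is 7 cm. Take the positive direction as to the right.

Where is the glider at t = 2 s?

On each constant-a segment, Δv = aΔt and Δx = v₀Δt + ½aΔt²; chain segment to segment.
0–1 s: v starts 5 cm/s; Δx = 5·1 + ½·-1·1² = 4.5 cm; v ends 4 cm/s.
1–2 s: v starts 4 cm/s; Δx = 4·1 + ½·11·1² = 9.5 cm; v ends 15 cm/s.
x(2) = 7 + Σ Δx = 21 cm.

21 cm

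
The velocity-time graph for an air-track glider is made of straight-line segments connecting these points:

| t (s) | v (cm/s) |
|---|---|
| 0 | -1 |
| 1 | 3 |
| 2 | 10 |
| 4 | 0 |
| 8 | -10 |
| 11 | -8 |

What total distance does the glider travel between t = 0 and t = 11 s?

Total distance travelled is ∫|v| dt — sum the magnitudes of each area piece.
0–1 s: v = 0 at t = 0.25 s; triangle areas 0.125 + 1.125 = 1.25 cm
1–2 s: |½(3 + 10)(1)| = 6.5 cm
2–4 s: |½(10 + 0)(2)| = 10 cm
4–8 s: |½(0 + -10)(4)| = 20 cm
8–11 s: |½(-10 + -8)(3)| = 27 cm
Total distance = 64.75 cm

64.75 cm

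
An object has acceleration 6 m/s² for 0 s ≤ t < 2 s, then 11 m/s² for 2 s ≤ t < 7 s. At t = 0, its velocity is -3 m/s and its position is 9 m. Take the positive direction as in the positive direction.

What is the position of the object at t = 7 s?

On each constant-a segment, Δv = aΔt and Δx = v₀Δt + ½aΔt²; chain segment to segment.
0–2 s: v starts -3 m/s; Δx = -3·2 + ½·6·2² = 6 m; v ends 9 m/s.
2–7 s: v starts 9 m/s; Δx = 9·5 + ½·11·5² = 182.5 m; v ends 64 m/s.
x(7) = 9 + Σ Δx = 197.5 m.

197.5 m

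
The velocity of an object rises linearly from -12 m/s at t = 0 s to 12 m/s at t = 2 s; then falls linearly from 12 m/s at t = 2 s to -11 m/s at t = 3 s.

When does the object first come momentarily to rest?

t = 1 s

v changes sign on 0–2 s (from -12 to 12); the graph is linear there, so v = 0 at t = 0 + (12)·(2 − 0)/(12 − -12) = 1 s.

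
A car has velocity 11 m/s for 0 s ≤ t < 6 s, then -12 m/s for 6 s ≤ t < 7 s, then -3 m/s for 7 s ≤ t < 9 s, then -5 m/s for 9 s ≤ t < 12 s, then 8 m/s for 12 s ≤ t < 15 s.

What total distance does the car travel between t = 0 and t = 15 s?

Total distance travelled is ∫|v| dt — sum the magnitudes of each area piece.
0–6 s: |11| × 6 = 66 m
6–7 s: |-12| × 1 = 12 m
7–9 s: |-3| × 2 = 6 m
9–12 s: |-5| × 3 = 15 m
12–15 s: |8| × 3 = 24 m
Total distance = 123 m

123 m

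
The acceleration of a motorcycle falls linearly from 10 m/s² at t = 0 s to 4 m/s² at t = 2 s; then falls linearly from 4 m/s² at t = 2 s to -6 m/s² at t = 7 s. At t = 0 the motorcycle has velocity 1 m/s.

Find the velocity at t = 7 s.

10 m/s

Δv equals the area under the a-t graph; then v = v₀ + Δv.
0–2 s: ½(10 + 4)(2) = 14 m/s
2–7 s: ½(4 + -6)(5) = -5 m/s
Δv = 9 m/s, so v(7) = 1 + (9) = 10 m/s.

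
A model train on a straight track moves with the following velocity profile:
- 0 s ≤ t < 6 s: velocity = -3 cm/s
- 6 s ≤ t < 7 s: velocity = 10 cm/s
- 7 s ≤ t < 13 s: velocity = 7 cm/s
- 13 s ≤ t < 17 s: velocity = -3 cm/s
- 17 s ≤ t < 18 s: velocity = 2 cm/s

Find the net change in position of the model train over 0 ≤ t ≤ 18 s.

24 cm

Net displacement equals the area under the velocity-time graph (areas below the axis count negative).
0–6 s: -3 × 6 = -18 cm
6–7 s: 10 × 1 = 10 cm
7–13 s: 7 × 6 = 42 cm
13–17 s: -3 × 4 = -12 cm
17–18 s: 2 × 1 = 2 cm
Net displacement = 24 cm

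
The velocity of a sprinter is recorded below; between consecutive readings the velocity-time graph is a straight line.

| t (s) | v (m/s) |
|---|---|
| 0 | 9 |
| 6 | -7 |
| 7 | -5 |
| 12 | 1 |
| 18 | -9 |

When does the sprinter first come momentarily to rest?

v changes sign on 0–6 s (from 9 to -7); the graph is linear there, so v = 0 at t = 0 + (-9)·(6 − 0)/(-7 − 9) = 3.375 s.

t = 3.375 s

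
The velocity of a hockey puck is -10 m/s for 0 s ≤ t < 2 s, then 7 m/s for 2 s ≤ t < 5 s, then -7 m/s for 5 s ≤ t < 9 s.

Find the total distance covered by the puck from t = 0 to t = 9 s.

69 m

Distance (not displacement) is the total path length: add the absolute areas under v-t.
0–2 s: |-10| × 2 = 20 m
2–5 s: |7| × 3 = 21 m
5–9 s: |-7| × 4 = 28 m
Total distance = 69 m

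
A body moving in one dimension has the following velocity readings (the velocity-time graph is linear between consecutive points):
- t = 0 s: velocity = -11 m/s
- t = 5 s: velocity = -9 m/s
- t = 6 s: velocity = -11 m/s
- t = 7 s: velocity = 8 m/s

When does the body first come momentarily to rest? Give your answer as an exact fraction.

t = 125/19 s

v changes sign on 6–7 s (from -11 to 8); the graph is linear there, so v = 0 at t = 6 + (11)·(7 − 6)/(8 − -11) = 125/19 s.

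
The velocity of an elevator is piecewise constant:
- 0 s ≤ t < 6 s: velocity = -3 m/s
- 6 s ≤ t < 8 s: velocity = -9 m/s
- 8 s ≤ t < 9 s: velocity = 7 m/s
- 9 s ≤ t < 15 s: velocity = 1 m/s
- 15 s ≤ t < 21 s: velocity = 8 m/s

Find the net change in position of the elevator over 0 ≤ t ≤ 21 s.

25 m

Displacement is the signed area under the v-t curve.
0–6 s: -3 × 6 = -18 m
6–8 s: -9 × 2 = -18 m
8–9 s: 7 × 1 = 7 m
9–15 s: 1 × 6 = 6 m
15–21 s: 8 × 6 = 48 m
Net displacement = 25 m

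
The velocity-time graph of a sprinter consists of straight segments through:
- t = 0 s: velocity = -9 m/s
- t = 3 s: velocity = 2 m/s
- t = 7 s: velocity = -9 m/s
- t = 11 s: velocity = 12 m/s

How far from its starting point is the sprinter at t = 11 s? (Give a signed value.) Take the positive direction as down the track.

Displacement is the signed area under the v-t curve.
0–3 s: ½(-9 + 2)(3) = -10.5 m
3–7 s: ½(2 + -9)(4) = -14 m
7–11 s: ½(-9 + 12)(4) = 6 m
Net displacement = -18.5 m

-18.5 m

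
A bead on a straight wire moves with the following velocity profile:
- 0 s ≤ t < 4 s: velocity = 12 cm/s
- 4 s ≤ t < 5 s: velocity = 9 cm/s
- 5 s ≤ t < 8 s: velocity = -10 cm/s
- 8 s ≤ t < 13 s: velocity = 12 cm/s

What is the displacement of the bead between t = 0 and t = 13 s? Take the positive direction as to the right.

Displacement is the signed area under the v-t curve.
0–4 s: 12 × 4 = 48 cm
4–5 s: 9 × 1 = 9 cm
5–8 s: -10 × 3 = -30 cm
8–13 s: 12 × 5 = 60 cm
Net displacement = 87 cm

87 cm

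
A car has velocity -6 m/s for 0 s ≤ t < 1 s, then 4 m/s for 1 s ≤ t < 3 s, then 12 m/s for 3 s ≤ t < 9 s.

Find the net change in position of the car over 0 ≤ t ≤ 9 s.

74 m

Net displacement equals the area under the velocity-time graph (areas below the axis count negative).
0–1 s: -6 × 1 = -6 m
1–3 s: 4 × 2 = 8 m
3–9 s: 12 × 6 = 72 m
Net displacement = 74 m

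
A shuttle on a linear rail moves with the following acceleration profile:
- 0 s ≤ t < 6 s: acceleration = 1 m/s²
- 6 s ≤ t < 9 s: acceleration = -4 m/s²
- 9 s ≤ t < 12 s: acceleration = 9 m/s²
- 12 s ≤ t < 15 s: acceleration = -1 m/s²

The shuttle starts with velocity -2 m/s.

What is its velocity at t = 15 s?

Δv equals the area under the a-t graph; then v = v₀ + Δv.
0–6 s: 1 × 6 = 6 m/s
6–9 s: -4 × 3 = -12 m/s
9–12 s: 9 × 3 = 27 m/s
12–15 s: -1 × 3 = -3 m/s
Δv = 18 m/s, so v(15) = -2 + (18) = 16 m/s.

16 m/s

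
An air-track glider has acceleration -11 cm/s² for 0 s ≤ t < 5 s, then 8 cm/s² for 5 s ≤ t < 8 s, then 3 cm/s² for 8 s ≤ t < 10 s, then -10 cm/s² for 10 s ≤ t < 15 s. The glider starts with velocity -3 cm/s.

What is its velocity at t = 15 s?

Δv equals the area under the a-t graph; then v = v₀ + Δv.
0–5 s: -11 × 5 = -55 cm/s
5–8 s: 8 × 3 = 24 cm/s
8–10 s: 3 × 2 = 6 cm/s
10–15 s: -10 × 5 = -50 cm/s
Δv = -75 cm/s, so v(15) = -3 + (-75) = -78 cm/s.

-78 cm/s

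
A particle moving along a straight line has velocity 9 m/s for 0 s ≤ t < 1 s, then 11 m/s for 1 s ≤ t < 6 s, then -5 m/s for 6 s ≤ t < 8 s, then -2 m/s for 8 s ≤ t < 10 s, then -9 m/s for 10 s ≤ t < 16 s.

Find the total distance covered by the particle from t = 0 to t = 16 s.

132 m

Total distance travelled is ∫|v| dt — sum the magnitudes of each area piece.
0–1 s: |9| × 1 = 9 m
1–6 s: |11| × 5 = 55 m
6–8 s: |-5| × 2 = 10 m
8–10 s: |-2| × 2 = 4 m
10–16 s: |-9| × 6 = 54 m
Total distance = 132 m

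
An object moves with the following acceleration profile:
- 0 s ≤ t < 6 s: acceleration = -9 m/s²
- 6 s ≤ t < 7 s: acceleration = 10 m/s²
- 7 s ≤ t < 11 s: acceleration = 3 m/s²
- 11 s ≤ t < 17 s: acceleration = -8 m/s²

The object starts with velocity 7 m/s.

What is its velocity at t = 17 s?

Δv equals the area under the a-t graph; then v = v₀ + Δv.
0–6 s: -9 × 6 = -54 m/s
6–7 s: 10 × 1 = 10 m/s
7–11 s: 3 × 4 = 12 m/s
11–17 s: -8 × 6 = -48 m/s
Δv = -80 m/s, so v(17) = 7 + (-80) = -73 m/s.

-73 m/s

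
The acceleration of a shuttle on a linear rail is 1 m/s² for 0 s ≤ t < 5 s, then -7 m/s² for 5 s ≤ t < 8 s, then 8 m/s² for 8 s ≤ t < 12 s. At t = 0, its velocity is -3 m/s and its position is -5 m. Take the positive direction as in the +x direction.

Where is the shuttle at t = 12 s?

On each constant-a segment, Δv = aΔt and Δx = v₀Δt + ½aΔt²; chain segment to segment.
0–5 s: v starts -3 m/s; Δx = -3·5 + ½·1·5² = -2.5 m; v ends 2 m/s.
5–8 s: v starts 2 m/s; Δx = 2·3 + ½·-7·3² = -25.5 m; v ends -19 m/s.
8–12 s: v starts -19 m/s; Δx = -19·4 + ½·8·4² = -12 m; v ends 13 m/s.
x(12) = -5 + Σ Δx = -45 m.

-45 m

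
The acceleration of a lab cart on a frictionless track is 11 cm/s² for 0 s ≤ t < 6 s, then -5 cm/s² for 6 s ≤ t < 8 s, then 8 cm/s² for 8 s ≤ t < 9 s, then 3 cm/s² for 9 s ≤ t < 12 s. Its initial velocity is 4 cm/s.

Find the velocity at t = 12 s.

77 cm/s

Δv equals the area under the a-t graph; then v = v₀ + Δv.
0–6 s: 11 × 6 = 66 cm/s
6–8 s: -5 × 2 = -10 cm/s
8–9 s: 8 × 1 = 8 cm/s
9–12 s: 3 × 3 = 9 cm/s
Δv = 73 cm/s, so v(12) = 4 + (73) = 77 cm/s.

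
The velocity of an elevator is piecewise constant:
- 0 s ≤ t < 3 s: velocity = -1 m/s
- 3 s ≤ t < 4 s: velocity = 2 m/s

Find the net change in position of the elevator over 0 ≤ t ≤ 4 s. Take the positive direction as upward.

-1 m

Displacement is the signed area under the v-t curve.
0–3 s: -1 × 3 = -3 m
3–4 s: 2 × 1 = 2 m
Net displacement = -1 m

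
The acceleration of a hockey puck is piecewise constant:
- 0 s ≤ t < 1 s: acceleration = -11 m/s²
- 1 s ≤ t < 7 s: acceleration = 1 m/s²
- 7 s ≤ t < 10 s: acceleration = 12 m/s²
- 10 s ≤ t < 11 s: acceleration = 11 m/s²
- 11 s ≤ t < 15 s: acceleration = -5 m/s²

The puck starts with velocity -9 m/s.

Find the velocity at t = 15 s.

Δv equals the area under the a-t graph; then v = v₀ + Δv.
0–1 s: -11 × 1 = -11 m/s
1–7 s: 1 × 6 = 6 m/s
7–10 s: 12 × 3 = 36 m/s
10–11 s: 11 × 1 = 11 m/s
11–15 s: -5 × 4 = -20 m/s
Δv = 22 m/s, so v(15) = -9 + (22) = 13 m/s.

13 m/s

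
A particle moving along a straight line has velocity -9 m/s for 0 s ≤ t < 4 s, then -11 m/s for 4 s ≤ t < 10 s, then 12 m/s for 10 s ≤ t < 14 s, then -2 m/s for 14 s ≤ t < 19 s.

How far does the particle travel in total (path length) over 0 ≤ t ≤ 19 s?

Total distance travelled is ∫|v| dt — sum the magnitudes of each area piece.
0–4 s: |-9| × 4 = 36 m
4–10 s: |-11| × 6 = 66 m
10–14 s: |12| × 4 = 48 m
14–19 s: |-2| × 5 = 10 m
Total distance = 160 m

160 m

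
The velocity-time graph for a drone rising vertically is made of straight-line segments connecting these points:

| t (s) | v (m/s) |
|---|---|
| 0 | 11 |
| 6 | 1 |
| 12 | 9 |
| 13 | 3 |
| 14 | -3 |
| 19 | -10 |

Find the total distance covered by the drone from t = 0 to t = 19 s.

Distance (not displacement) is the total path length: add the absolute areas under v-t.
0–6 s: |½(11 + 1)(6)| = 36 m
6–12 s: |½(1 + 9)(6)| = 30 m
12–13 s: |½(9 + 3)(1)| = 6 m
13–14 s: v = 0 at t = 13.5 s; triangle areas 0.75 + 0.75 = 1.5 m
14–19 s: |½(-3 + -10)(5)| = 32.5 m
Total distance = 106 m

106 m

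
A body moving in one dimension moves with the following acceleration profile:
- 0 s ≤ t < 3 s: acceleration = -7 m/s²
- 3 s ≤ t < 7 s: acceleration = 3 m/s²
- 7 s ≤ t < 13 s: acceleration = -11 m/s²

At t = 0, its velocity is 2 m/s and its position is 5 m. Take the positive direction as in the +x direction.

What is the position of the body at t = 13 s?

-312.5 m

On each constant-a segment, Δv = aΔt and Δx = v₀Δt + ½aΔt²; chain segment to segment.
0–3 s: v starts 2 m/s; Δx = 2·3 + ½·-7·3² = -25.5 m; v ends -19 m/s.
3–7 s: v starts -19 m/s; Δx = -19·4 + ½·3·4² = -52 m; v ends -7 m/s.
7–13 s: v starts -7 m/s; Δx = -7·6 + ½·-11·6² = -240 m; v ends -73 m/s.
x(13) = 5 + Σ Δx = -312.5 m.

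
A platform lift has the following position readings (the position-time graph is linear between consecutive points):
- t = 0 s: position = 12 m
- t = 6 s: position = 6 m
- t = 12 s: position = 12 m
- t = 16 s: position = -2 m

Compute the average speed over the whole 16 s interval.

1.625 m/s

Average speed = (total path length)/(elapsed time); on a piecewise-linear x-t graph the path length is Σ|Δx|.
0–6 s: |Δx| = |6 − 12| = 6 m
6–12 s: |Δx| = |12 − 6| = 6 m
12–16 s: |Δx| = |-2 − 12| = 14 m
Total path = 26 m; average speed = 26/16 = 1.625 m/s.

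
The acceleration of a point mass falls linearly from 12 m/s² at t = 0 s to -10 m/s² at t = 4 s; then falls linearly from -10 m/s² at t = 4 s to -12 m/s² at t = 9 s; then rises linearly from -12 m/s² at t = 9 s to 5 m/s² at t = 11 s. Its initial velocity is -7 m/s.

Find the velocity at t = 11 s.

-65 m/s

Δv equals the area under the a-t graph; then v = v₀ + Δv.
0–4 s: ½(12 + -10)(4) = 4 m/s
4–9 s: ½(-10 + -12)(5) = -55 m/s
9–11 s: ½(-12 + 5)(2) = -7 m/s
Δv = -58 m/s, so v(11) = -7 + (-58) = -65 m/s.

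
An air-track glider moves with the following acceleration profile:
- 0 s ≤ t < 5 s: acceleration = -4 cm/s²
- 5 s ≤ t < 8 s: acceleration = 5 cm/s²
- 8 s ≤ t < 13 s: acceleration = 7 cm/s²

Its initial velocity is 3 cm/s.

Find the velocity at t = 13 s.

Δv equals the area under the a-t graph; then v = v₀ + Δv.
0–5 s: -4 × 5 = -20 cm/s
5–8 s: 5 × 3 = 15 cm/s
8–13 s: 7 × 5 = 35 cm/s
Δv = 30 cm/s, so v(13) = 3 + (30) = 33 cm/s.

33 cm/s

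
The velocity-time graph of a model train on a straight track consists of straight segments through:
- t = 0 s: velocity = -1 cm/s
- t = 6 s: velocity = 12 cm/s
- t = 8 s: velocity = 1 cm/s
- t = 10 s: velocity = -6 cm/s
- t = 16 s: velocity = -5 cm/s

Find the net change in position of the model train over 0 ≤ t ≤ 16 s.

8 cm

Net displacement equals the area under the velocity-time graph (areas below the axis count negative).
0–6 s: ½(-1 + 12)(6) = 33 cm
6–8 s: ½(12 + 1)(2) = 13 cm
8–10 s: ½(1 + -6)(2) = -5 cm
10–16 s: ½(-6 + -5)(6) = -33 cm
Net displacement = 8 cm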